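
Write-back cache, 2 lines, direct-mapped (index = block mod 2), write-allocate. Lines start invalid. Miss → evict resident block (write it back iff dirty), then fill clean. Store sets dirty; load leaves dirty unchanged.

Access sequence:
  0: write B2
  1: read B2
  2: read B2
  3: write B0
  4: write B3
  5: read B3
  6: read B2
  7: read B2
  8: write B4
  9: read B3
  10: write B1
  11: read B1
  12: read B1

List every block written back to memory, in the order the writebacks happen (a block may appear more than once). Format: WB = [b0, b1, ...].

WB = [2, 0, 3]

0: W B2 -> L0 miss  d=D]
1: R B2 -> L0 hit  d=D]
2: R B2 -> L0 hit  d=D]
3: W B0 -> L0 miss wb->B2  d=D]
4: W B3 -> L1 miss  d=D]
5: R B3 -> L1 hit  d=D]
6: R B2 -> L0 miss wb->B0  d=-]
7: R B2 -> L0 hit  d=-]
8: W B4 -> L0 miss  d=D]
9: R B3 -> L1 hit  d=D]
10: W B1 -> L1 miss wb->B3  d=D]
11: R B1 -> L1 hit  d=D]
12: R B1 -> L1 hit  d=D]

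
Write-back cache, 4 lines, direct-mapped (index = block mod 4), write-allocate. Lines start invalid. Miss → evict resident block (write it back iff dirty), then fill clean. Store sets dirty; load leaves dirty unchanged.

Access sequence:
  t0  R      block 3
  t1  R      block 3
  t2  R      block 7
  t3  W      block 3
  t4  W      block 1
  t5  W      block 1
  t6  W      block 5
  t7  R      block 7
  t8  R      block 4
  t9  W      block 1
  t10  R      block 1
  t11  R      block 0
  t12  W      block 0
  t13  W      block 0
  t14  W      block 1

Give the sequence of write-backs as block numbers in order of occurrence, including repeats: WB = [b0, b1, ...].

WB = [1, 3, 5]

0: R B3 -> L3 miss  d=-]
1: R B3 -> L3 hit  d=-]
2: R B7 -> L3 miss  d=-]
3: W B3 -> L3 miss  d=D]
4: W B1 -> L1 miss  d=D]
5: W B1 -> L1 hit  d=D]
6: W B5 -> L1 miss wb->B1  d=D]
7: R B7 -> L3 miss wb->B3  d=-]
8: R B4 -> L0 miss  d=-]
9: W B1 -> L1 miss wb->B5  d=D]
10: R B1 -> L1 hit  d=D]
11: R B0 -> L0 miss  d=-]
12: W B0 -> L0 hit  d=D]
13: W B0 -> L0 hit  d=D]
14: W B1 -> L1 hit  d=D]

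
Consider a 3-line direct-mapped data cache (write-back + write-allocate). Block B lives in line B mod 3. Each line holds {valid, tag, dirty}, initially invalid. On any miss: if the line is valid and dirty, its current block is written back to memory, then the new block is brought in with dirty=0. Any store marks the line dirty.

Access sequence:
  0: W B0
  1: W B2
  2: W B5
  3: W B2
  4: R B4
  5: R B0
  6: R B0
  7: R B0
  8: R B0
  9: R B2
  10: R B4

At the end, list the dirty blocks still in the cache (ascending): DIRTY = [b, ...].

0: W B0 -> L0 miss  d=D]
1: W B2 -> L2 miss  d=D]
2: W B5 -> L2 miss wb->B2  d=D]
3: W B2 -> L2 miss wb->B5  d=D]
4: R B4 -> L1 miss  d=-]
5: R B0 -> L0 hit  d=D]
6: R B0 -> L0 hit  d=D]
7: R B0 -> L0 hit  d=D]
8: R B0 -> L0 hit  d=D]
9: R B2 -> L2 hit  d=D]
10: R B4 -> L1 hit  d=-]

DIRTY = [0, 2]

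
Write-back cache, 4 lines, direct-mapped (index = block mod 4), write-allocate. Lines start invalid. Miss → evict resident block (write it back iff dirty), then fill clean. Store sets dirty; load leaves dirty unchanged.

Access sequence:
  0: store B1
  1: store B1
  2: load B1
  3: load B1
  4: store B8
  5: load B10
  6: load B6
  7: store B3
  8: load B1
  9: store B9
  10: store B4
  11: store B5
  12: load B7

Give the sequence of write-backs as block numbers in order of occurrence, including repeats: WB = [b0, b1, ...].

WB = [1, 8, 9, 3]

  0 | W B1 → L1 miss [D]
  1 | W B1 → L1 hit [D]
  2 | R B1 → L1 hit [D]
  3 | R B1 → L1 hit [D]
  4 | W B8 → L0 miss [D]
  5 | R B10 → L2 miss [-]
  6 | R B6 → L2 miss [-]
  7 | W B3 → L3 miss [D]
  8 | R B1 → L1 hit [D]
  9 | W B9 → L1 miss wb→B1 [D]
  10 | W B4 → L0 miss wb→B8 [D]
  11 | W B5 → L1 miss wb→B9 [D]
  12 | R B7 → L3 miss wb→B3 [-]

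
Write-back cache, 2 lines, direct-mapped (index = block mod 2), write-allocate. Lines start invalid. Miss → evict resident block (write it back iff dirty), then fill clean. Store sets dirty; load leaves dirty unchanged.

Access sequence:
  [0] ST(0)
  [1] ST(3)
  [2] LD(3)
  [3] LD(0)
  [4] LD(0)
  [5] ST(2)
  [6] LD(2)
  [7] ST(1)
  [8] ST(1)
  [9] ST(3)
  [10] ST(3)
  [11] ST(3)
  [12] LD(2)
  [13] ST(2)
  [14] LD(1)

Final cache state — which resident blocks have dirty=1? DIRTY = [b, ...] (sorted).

  0 | W B0 → L0 miss [D]
  1 | W B3 → L1 miss [D]
  2 | R B3 → L1 hit [D]
  3 | R B0 → L0 hit [D]
  4 | R B0 → L0 hit [D]
  5 | W B2 → L0 miss wb→B0 [D]
  6 | R B2 → L0 hit [D]
  7 | W B1 → L1 miss wb→B3 [D]
  8 | W B1 → L1 hit [D]
  9 | W B3 → L1 miss wb→B1 [D]
  10 | W B3 → L1 hit [D]
  11 | W B3 → L1 hit [D]
  12 | R B2 → L0 hit [D]
  13 | W B2 → L0 hit [D]
  14 | R B1 → L1 miss wb→B3 [-]

DIRTY = [2]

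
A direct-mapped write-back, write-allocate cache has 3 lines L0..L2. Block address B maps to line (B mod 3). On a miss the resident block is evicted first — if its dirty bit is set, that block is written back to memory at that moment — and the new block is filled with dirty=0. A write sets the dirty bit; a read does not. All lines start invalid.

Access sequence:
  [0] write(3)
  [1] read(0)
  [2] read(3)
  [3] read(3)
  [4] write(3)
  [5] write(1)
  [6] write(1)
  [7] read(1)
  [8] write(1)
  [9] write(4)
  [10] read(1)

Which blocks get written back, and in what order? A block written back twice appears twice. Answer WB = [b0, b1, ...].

WB = [3, 1, 4]

0: W B3 -> L0 miss  d=D]
1: R B0 -> L0 miss wb->B3  d=-]
2: R B3 -> L0 miss  d=-]
3: R B3 -> L0 hit  d=-]
4: W B3 -> L0 hit  d=D]
5: W B1 -> L1 miss  d=D]
6: W B1 -> L1 hit  d=D]
7: R B1 -> L1 hit  d=D]
8: W B1 -> L1 hit  d=D]
9: W B4 -> L1 miss wb->B1  d=D]
10: R B1 -> L1 miss wb->B4  d=-]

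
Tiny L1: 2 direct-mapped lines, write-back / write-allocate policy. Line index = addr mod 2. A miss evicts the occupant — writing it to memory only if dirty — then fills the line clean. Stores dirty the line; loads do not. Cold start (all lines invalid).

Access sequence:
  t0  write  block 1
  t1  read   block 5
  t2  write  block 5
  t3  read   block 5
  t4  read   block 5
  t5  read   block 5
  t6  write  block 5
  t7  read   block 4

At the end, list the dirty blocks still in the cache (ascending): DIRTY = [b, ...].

  0 | W B1 → L1 miss [D]
  1 | R B5 → L1 miss wb→B1 [-]
  2 | W B5 → L1 hit [D]
  3 | R B5 → L1 hit [D]
  4 | R B5 → L1 hit [D]
  5 | R B5 → L1 hit [D]
  6 | W B5 → L1 hit [D]
  7 | R B4 → L0 miss [-]

DIRTY = [5]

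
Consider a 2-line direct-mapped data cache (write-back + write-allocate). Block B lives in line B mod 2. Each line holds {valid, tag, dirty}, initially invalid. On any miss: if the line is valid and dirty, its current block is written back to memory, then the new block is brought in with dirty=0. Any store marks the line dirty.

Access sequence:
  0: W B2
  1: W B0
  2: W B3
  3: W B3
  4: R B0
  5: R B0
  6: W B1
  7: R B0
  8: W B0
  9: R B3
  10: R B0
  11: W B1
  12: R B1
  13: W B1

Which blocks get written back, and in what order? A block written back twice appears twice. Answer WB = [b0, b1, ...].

  0 | W B2 → L0 miss [D]
  1 | W B0 → L0 miss wb→B2 [D]
  2 | W B3 → L1 miss [D]
  3 | W B3 → L1 hit [D]
  4 | R B0 → L0 hit [D]
  5 | R B0 → L0 hit [D]
  6 | W B1 → L1 miss wb→B3 [D]
  7 | R B0 → L0 hit [D]
  8 | W B0 → L0 hit [D]
  9 | R B3 → L1 miss wb→B1 [-]
  10 | R B0 → L0 hit [D]
  11 | W B1 → L1 miss [D]
  12 | R B1 → L1 hit [D]
  13 | W B1 → L1 hit [D]

WB = [2, 3, 1]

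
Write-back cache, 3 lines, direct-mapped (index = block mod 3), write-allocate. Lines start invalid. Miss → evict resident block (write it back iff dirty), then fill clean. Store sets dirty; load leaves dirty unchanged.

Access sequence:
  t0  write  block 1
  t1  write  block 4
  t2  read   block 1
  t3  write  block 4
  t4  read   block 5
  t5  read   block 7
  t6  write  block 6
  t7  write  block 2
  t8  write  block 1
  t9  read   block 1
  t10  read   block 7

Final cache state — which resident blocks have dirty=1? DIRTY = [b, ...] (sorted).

  0 | W B1 → L1 miss [D]
  1 | W B4 → L1 miss wb→B1 [D]
  2 | R B1 → L1 miss wb→B4 [-]
  3 | W B4 → L1 miss [D]
  4 | R B5 → L2 miss [-]
  5 | R B7 → L1 miss wb→B4 [-]
  6 | W B6 → L0 miss [D]
  7 | W B2 → L2 miss [D]
  8 | W B1 → L1 miss [D]
  9 | R B1 → L1 hit [D]
  10 | R B7 → L1 miss wb→B1 [-]

DIRTY = [2, 6]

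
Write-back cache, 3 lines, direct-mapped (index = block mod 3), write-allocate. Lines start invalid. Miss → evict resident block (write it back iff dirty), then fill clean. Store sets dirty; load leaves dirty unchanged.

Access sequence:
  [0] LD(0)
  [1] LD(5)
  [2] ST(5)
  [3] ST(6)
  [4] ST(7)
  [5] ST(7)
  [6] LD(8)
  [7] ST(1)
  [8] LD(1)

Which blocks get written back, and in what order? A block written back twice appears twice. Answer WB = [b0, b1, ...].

0: R B0 -> L0 miss  d=-]
1: R B5 -> L2 miss  d=-]
2: W B5 -> L2 hit  d=D]
3: W B6 -> L0 miss  d=D]
4: W B7 -> L1 miss  d=D]
5: W B7 -> L1 hit  d=D]
6: R B8 -> L2 miss wb->B5  d=-]
7: W B1 -> L1 miss wb->B7  d=D]
8: R B1 -> L1 hit  d=D]

WB = [5, 7]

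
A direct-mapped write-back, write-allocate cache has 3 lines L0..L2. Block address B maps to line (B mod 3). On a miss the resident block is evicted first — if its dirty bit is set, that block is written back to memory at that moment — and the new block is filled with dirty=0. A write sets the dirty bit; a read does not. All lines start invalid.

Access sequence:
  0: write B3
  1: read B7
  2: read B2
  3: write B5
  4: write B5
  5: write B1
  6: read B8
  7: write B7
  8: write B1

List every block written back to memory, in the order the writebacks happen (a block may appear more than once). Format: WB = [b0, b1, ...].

WB = [5, 1, 7]

0: W B3 → L0 miss [D]
1: R B7 → L1 miss [-]
2: R B2 → L2 miss [-]
3: W B5 → L2 miss [D]
4: W B5 → L2 hit [D]
5: W B1 → L1 miss [D]
6: R B8 → L2 miss wb→B5 [-]
7: W B7 → L1 miss wb→B1 [D]
8: W B1 → L1 miss wb→B7 [D]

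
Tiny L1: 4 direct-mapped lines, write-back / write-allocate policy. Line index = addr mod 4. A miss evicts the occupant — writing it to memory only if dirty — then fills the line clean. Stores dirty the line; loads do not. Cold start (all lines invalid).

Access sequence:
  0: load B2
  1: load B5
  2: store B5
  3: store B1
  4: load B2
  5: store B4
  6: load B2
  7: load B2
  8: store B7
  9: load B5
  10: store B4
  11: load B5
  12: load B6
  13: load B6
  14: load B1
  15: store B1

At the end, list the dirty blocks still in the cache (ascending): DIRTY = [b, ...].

DIRTY = [1, 4, 7]

0: R B2 → L2 miss [-]
1: R B5 → L1 miss [-]
2: W B5 → L1 hit [D]
3: W B1 → L1 miss wb→B5 [D]
4: R B2 → L2 hit [-]
5: W B4 → L0 miss [D]
6: R B2 → L2 hit [-]
7: R B2 → L2 hit [-]
8: W B7 → L3 miss [D]
9: R B5 → L1 miss wb→B1 [-]
10: W B4 → L0 hit [D]
11: R B5 → L1 hit [-]
12: R B6 → L2 miss [-]
13: R B6 → L2 hit [-]
14: R B1 → L1 miss [-]
15: W B1 → L1 hit [D]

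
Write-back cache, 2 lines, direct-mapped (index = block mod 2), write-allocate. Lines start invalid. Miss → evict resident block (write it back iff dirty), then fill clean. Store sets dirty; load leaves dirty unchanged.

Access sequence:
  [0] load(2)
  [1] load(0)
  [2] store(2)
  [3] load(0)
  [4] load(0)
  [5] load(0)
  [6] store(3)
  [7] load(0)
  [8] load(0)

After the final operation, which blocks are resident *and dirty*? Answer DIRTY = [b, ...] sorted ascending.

DIRTY = [3]

0: R B2 -> L0 miss  d=-]
1: R B0 -> L0 miss  d=-]
2: W B2 -> L0 miss  d=D]
3: R B0 -> L0 miss wb->B2  d=-]
4: R B0 -> L0 hit  d=-]
5: R B0 -> L0 hit  d=-]
6: W B3 -> L1 miss  d=D]
7: R B0 -> L0 hit  d=-]
8: R B0 -> L0 hit  d=-]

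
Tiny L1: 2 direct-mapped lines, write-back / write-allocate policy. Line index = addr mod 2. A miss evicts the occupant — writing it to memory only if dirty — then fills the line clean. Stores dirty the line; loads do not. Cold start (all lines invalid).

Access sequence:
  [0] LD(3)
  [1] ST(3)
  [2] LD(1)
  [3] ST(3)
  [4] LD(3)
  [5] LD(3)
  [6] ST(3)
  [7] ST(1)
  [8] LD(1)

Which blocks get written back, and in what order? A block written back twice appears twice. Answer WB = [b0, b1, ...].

WB = [3, 3]

0: R B3 → L1 miss [-]
1: W B3 → L1 hit [D]
2: R B1 → L1 miss wb→B3 [-]
3: W B3 → L1 miss [D]
4: R B3 → L1 hit [D]
5: R B3 → L1 hit [D]
6: W B3 → L1 hit [D]
7: W B1 → L1 miss wb→B3 [D]
8: R B1 → L1 hit [D]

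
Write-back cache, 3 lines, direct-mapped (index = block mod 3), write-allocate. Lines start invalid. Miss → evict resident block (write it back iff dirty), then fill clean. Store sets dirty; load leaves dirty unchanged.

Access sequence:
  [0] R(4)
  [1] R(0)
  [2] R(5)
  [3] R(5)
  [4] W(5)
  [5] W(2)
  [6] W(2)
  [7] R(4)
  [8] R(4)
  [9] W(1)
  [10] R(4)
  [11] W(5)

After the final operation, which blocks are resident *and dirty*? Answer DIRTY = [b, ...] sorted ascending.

  0 | R B4 → L1 miss [-]
  1 | R B0 → L0 miss [-]
  2 | R B5 → L2 miss [-]
  3 | R B5 → L2 hit [-]
  4 | W B5 → L2 hit [D]
  5 | W B2 → L2 miss wb→B5 [D]
  6 | W B2 → L2 hit [D]
  7 | R B4 → L1 hit [-]
  8 | R B4 → L1 hit [-]
  9 | W B1 → L1 miss [D]
  10 | R B4 → L1 miss wb→B1 [-]
  11 | W B5 → L2 miss wb→B2 [D]

DIRTY = [5]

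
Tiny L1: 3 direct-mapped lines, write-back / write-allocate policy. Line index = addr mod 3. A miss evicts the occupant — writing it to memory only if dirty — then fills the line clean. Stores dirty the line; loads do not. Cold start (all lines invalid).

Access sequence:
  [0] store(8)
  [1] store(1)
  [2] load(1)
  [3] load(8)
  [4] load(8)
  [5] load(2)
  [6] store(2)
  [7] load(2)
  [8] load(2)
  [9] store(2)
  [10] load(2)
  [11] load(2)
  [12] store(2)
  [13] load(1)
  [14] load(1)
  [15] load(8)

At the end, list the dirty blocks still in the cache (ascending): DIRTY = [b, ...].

DIRTY = [1]

0: W B8 → L2 miss [D]
1: W B1 → L1 miss [D]
2: R B1 → L1 hit [D]
3: R B8 → L2 hit [D]
4: R B8 → L2 hit [D]
5: R B2 → L2 miss wb→B8 [-]
6: W B2 → L2 hit [D]
7: R B2 → L2 hit [D]
8: R B2 → L2 hit [D]
9: W B2 → L2 hit [D]
10: R B2 → L2 hit [D]
11: R B2 → L2 hit [D]
12: W B2 → L2 hit [D]
13: R B1 → L1 hit [D]
14: R B1 → L1 hit [D]
15: R B8 → L2 miss wb→B2 [-]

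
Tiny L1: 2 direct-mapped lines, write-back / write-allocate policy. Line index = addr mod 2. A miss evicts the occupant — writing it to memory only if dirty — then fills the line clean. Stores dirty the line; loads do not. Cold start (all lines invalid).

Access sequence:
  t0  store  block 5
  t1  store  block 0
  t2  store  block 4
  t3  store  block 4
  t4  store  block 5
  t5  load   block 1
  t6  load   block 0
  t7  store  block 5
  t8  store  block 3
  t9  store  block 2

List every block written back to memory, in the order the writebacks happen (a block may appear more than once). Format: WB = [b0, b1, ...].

0: W B5 → L1 miss [D]
1: W B0 → L0 miss [D]
2: W B4 → L0 miss wb→B0 [D]
3: W B4 → L0 hit [D]
4: W B5 → L1 hit [D]
5: R B1 → L1 miss wb→B5 [-]
6: R B0 → L0 miss wb→B4 [-]
7: W B5 → L1 miss [D]
8: W B3 → L1 miss wb→B5 [D]
9: W B2 → L0 miss [D]

WB = [0, 5, 4, 5]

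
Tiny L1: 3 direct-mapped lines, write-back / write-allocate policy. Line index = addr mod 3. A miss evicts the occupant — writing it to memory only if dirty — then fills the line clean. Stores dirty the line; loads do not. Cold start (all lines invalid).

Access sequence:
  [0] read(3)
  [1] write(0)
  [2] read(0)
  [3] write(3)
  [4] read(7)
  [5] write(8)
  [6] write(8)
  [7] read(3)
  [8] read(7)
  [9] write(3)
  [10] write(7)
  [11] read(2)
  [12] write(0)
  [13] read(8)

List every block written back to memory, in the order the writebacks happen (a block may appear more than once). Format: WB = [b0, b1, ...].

WB = [0, 8, 3]

0: R B3 -> L0 miss  d=-]
1: W B0 -> L0 miss  d=D]
2: R B0 -> L0 hit  d=D]
3: W B3 -> L0 miss wb->B0  d=D]
4: R B7 -> L1 miss  d=-]
5: W B8 -> L2 miss  d=D]
6: W B8 -> L2 hit  d=D]
7: R B3 -> L0 hit  d=D]
8: R B7 -> L1 hit  d=-]
9: W B3 -> L0 hit  d=D]
10: W B7 -> L1 hit  d=D]
11: R B2 -> L2 miss wb->B8  d=-]
12: W B0 -> L0 miss wb->B3  d=D]
13: R B8 -> L2 miss  d=-]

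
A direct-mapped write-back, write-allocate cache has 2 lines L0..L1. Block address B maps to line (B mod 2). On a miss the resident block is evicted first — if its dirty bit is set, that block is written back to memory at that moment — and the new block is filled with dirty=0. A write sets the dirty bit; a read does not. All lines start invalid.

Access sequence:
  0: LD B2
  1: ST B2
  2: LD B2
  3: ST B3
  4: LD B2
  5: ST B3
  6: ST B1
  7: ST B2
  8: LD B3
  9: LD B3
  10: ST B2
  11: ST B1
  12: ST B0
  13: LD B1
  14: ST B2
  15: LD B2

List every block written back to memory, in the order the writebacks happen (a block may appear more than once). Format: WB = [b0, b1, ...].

0: R B2 → L0 miss [-]
1: W B2 → L0 hit [D]
2: R B2 → L0 hit [D]
3: W B3 → L1 miss [D]
4: R B2 → L0 hit [D]
5: W B3 → L1 hit [D]
6: W B1 → L1 miss wb→B3 [D]
7: W B2 → L0 hit [D]
8: R B3 → L1 miss wb→B1 [-]
9: R B3 → L1 hit [-]
10: W B2 → L0 hit [D]
11: W B1 → L1 miss [D]
12: W B0 → L0 miss wb→B2 [D]
13: R B1 → L1 hit [D]
14: W B2 → L0 miss wb→B0 [D]
15: R B2 → L0 hit [D]

WB = [3, 1, 2, 0]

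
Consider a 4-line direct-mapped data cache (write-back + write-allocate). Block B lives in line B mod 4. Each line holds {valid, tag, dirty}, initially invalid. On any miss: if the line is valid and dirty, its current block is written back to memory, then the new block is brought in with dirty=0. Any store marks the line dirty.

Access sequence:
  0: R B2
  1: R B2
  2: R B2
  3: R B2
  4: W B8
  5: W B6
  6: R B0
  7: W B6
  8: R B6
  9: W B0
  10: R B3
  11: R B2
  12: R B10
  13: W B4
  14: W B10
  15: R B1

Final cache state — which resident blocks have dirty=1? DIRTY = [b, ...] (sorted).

  0 | R B2 → L2 miss [-]
  1 | R B2 → L2 hit [-]
  2 | R B2 → L2 hit [-]
  3 | R B2 → L2 hit [-]
  4 | W B8 → L0 miss [D]
  5 | W B6 → L2 miss [D]
  6 | R B0 → L0 miss wb→B8 [-]
  7 | W B6 → L2 hit [D]
  8 | R B6 → L2 hit [D]
  9 | W B0 → L0 hit [D]
  10 | R B3 → L3 miss [-]
  11 | R B2 → L2 miss wb→B6 [-]
  12 | R B10 → L2 miss [-]
  13 | W B4 → L0 miss wb→B0 [D]
  14 | W B10 → L2 hit [D]
  15 | R B1 → L1 miss [-]

DIRTY = [4, 10]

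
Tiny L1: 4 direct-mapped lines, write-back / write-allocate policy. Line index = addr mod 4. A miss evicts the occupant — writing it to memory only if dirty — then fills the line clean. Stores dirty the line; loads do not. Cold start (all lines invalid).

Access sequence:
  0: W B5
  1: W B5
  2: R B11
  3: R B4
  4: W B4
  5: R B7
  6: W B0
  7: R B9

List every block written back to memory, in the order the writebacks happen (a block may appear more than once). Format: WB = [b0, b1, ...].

0: W B5 → L1 miss [D]
1: W B5 → L1 hit [D]
2: R B11 → L3 miss [-]
3: R B4 → L0 miss [-]
4: W B4 → L0 hit [D]
5: R B7 → L3 miss [-]
6: W B0 → L0 miss wb→B4 [D]
7: R B9 → L1 miss wb→B5 [-]

WB = [4, 5]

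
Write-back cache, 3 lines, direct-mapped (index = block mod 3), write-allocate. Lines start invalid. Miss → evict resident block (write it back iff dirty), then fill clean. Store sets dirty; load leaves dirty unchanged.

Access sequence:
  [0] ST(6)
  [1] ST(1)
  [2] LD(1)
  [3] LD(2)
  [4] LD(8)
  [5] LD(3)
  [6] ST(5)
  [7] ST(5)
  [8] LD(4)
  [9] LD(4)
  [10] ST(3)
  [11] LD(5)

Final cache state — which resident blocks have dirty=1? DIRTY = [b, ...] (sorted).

  0 | W B6 → L0 miss [D]
  1 | W B1 → L1 miss [D]
  2 | R B1 → L1 hit [D]
  3 | R B2 → L2 miss [-]
  4 | R B8 → L2 miss [-]
  5 | R B3 → L0 miss wb→B6 [-]
  6 | W B5 → L2 miss [D]
  7 | W B5 → L2 hit [D]
  8 | R B4 → L1 miss wb→B1 [-]
  9 | R B4 → L1 hit [-]
  10 | W B3 → L0 hit [D]
  11 | R B5 → L2 hit [D]

DIRTY = [3, 5]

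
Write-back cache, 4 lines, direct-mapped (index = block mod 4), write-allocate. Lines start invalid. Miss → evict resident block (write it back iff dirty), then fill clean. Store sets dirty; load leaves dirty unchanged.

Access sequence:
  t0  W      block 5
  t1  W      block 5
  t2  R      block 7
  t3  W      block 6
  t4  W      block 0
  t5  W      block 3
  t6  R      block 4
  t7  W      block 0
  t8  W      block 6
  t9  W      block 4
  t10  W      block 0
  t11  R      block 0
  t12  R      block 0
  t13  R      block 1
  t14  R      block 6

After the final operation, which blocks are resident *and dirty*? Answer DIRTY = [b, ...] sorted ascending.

0: W B5 -> L1 miss  d=D]
1: W B5 -> L1 hit  d=D]
2: R B7 -> L3 miss  d=-]
3: W B6 -> L2 miss  d=D]
4: W B0 -> L0 miss  d=D]
5: W B3 -> L3 miss  d=D]
6: R B4 -> L0 miss wb->B0  d=-]
7: W B0 -> L0 miss  d=D]
8: W B6 -> L2 hit  d=D]
9: W B4 -> L0 miss wb->B0  d=D]
10: W B0 -> L0 miss wb->B4  d=D]
11: R B0 -> L0 hit  d=D]
12: R B0 -> L0 hit  d=D]
13: R B1 -> L1 miss wb->B5  d=-]
14: R B6 -> L2 hit  d=D]

DIRTY = [0, 3, 6]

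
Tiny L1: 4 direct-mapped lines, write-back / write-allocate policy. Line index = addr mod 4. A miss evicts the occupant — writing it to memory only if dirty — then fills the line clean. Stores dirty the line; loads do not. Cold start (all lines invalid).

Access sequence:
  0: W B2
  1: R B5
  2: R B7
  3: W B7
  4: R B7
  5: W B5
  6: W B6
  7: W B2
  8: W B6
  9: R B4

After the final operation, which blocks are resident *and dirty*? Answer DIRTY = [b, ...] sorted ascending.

DIRTY = [5, 6, 7]

0: W B2 → L2 miss [D]
1: R B5 → L1 miss [-]
2: R B7 → L3 miss [-]
3: W B7 → L3 hit [D]
4: R B7 → L3 hit [D]
5: W B5 → L1 hit [D]
6: W B6 → L2 miss wb→B2 [D]
7: W B2 → L2 miss wb→B6 [D]
8: W B6 → L2 miss wb→B2 [D]
9: R B4 → L0 miss [-]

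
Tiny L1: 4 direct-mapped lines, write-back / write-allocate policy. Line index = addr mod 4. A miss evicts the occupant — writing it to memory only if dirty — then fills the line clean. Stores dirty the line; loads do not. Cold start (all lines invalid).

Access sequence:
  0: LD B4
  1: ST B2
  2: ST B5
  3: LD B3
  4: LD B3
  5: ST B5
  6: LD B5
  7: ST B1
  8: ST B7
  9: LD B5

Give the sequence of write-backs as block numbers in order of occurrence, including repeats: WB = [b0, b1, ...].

WB = [5, 1]

  0 | R B4 → L0 miss [-]
  1 | W B2 → L2 miss [D]
  2 | W B5 → L1 miss [D]
  3 | R B3 → L3 miss [-]
  4 | R B3 → L3 hit [-]
  5 | W B5 → L1 hit [D]
  6 | R B5 → L1 hit [D]
  7 | W B1 → L1 miss wb→B5 [D]
  8 | W B7 → L3 miss [D]
  9 | R B5 → L1 miss wb→B1 [-]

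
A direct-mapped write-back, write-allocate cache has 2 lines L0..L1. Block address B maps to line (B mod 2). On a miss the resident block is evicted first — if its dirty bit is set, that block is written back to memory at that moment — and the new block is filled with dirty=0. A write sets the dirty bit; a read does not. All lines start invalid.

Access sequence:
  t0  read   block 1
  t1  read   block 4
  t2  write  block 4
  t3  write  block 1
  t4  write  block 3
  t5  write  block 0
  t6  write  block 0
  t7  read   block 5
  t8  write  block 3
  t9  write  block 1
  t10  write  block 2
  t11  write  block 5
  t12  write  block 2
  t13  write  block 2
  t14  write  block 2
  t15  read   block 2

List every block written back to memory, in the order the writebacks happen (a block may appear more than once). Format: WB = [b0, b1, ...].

  0 | R B1 → L1 miss [-]
  1 | R B4 → L0 miss [-]
  2 | W B4 → L0 hit [D]
  3 | W B1 → L1 hit [D]
  4 | W B3 → L1 miss wb→B1 [D]
  5 | W B0 → L0 miss wb→B4 [D]
  6 | W B0 → L0 hit [D]
  7 | R B5 → L1 miss wb→B3 [-]
  8 | W B3 → L1 miss [D]
  9 | W B1 → L1 miss wb→B3 [D]
  10 | W B2 → L0 miss wb→B0 [D]
  11 | W B5 → L1 miss wb→B1 [D]
  12 | W B2 → L0 hit [D]
  13 | W B2 → L0 hit [D]
  14 | W B2 → L0 hit [D]
  15 | R B2 → L0 hit [D]

WB = [1, 4, 3, 3, 0, 1]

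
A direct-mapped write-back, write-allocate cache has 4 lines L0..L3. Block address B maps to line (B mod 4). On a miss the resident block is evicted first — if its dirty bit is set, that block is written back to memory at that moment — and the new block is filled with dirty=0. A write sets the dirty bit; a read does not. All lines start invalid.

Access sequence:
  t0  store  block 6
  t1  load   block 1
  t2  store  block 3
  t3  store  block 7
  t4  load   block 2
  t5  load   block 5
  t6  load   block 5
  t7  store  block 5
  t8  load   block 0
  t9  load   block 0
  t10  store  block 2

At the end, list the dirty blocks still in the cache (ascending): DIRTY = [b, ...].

DIRTY = [2, 5, 7]

0: W B6 → L2 miss [D]
1: R B1 → L1 miss [-]
2: W B3 → L3 miss [D]
3: W B7 → L3 miss wb→B3 [D]
4: R B2 → L2 miss wb→B6 [-]
5: R B5 → L1 miss [-]
6: R B5 → L1 hit [-]
7: W B5 → L1 hit [D]
8: R B0 → L0 miss [-]
9: R B0 → L0 hit [-]
10: W B2 → L2 hit [D]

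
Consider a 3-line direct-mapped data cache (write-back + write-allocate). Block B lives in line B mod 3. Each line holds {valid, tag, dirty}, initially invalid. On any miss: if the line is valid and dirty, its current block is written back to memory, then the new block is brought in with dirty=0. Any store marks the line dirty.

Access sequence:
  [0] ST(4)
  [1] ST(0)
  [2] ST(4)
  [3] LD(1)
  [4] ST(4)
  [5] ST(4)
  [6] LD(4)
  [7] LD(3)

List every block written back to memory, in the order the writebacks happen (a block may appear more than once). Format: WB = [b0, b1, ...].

WB = [4, 0]

0: W B4 → L1 miss [D]
1: W B0 → L0 miss [D]
2: W B4 → L1 hit [D]
3: R B1 → L1 miss wb→B4 [-]
4: W B4 → L1 miss [D]
5: W B4 → L1 hit [D]
6: R B4 → L1 hit [D]
7: R B3 → L0 miss wb→B0 [-]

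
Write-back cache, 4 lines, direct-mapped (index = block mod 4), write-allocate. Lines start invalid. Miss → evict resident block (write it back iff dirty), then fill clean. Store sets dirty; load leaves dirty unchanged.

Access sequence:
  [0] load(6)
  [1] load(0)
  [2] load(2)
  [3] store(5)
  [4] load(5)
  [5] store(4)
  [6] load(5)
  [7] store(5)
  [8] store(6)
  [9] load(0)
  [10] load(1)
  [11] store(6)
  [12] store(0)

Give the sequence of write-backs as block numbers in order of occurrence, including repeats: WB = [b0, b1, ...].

  0 | R B6 → L2 miss [-]
  1 | R B0 → L0 miss [-]
  2 | R B2 → L2 miss [-]
  3 | W B5 → L1 miss [D]
  4 | R B5 → L1 hit [D]
  5 | W B4 → L0 miss [D]
  6 | R B5 → L1 hit [D]
  7 | W B5 → L1 hit [D]
  8 | W B6 → L2 miss [D]
  9 | R B0 → L0 miss wb→B4 [-]
  10 | R B1 → L1 miss wb→B5 [-]
  11 | W B6 → L2 hit [D]
  12 | W B0 → L0 hit [D]

WB = [4, 5]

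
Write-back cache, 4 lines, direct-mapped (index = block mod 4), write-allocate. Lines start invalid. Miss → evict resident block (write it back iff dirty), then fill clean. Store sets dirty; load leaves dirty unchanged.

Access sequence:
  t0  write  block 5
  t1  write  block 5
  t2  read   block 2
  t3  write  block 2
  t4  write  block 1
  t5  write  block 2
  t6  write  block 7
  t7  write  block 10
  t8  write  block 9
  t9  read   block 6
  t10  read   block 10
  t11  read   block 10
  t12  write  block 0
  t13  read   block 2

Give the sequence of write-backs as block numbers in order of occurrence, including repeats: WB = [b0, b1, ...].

WB = [5, 2, 1, 10]

0: W B5 → L1 miss [D]
1: W B5 → L1 hit [D]
2: R B2 → L2 miss [-]
3: W B2 → L2 hit [D]
4: W B1 → L1 miss wb→B5 [D]
5: W B2 → L2 hit [D]
6: W B7 → L3 miss [D]
7: W B10 → L2 miss wb→B2 [D]
8: W B9 → L1 miss wb→B1 [D]
9: R B6 → L2 miss wb→B10 [-]
10: R B10 → L2 miss [-]
11: R B10 → L2 hit [-]
12: W B0 → L0 miss [D]
13: R B2 → L2 miss [-]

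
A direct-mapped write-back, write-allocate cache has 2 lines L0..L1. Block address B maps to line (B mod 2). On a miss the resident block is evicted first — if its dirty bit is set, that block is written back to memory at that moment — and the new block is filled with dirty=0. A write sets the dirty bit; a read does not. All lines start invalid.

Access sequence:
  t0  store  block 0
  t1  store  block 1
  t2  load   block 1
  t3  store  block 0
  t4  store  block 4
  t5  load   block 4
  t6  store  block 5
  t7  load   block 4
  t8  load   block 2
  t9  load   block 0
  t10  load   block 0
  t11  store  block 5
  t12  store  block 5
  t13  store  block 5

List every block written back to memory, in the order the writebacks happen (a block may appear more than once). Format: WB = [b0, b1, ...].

  0 | W B0 → L0 miss [D]
  1 | W B1 → L1 miss [D]
  2 | R B1 → L1 hit [D]
  3 | W B0 → L0 hit [D]
  4 | W B4 → L0 miss wb→B0 [D]
  5 | R B4 → L0 hit [D]
  6 | W B5 → L1 miss wb→B1 [D]
  7 | R B4 → L0 hit [D]
  8 | R B2 → L0 miss wb→B4 [-]
  9 | R B0 → L0 miss [-]
  10 | R B0 → L0 hit [-]
  11 | W B5 → L1 hit [D]
  12 | W B5 → L1 hit [D]
  13 | W B5 → L1 hit [D]

WB = [0, 1, 4]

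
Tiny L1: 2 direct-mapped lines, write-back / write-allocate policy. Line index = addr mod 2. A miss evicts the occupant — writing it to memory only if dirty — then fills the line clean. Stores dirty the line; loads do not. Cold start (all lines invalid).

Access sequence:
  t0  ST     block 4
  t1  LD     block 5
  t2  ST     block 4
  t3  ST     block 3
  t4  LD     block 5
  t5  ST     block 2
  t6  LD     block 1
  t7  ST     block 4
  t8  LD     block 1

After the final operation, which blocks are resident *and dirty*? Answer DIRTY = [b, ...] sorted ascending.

DIRTY = [4]

0: W B4 -> L0 miss  d=D]
1: R B5 -> L1 miss  d=-]
2: W B4 -> L0 hit  d=D]
3: W B3 -> L1 miss  d=D]
4: R B5 -> L1 miss wb->B3  d=-]
5: W B2 -> L0 miss wb->B4  d=D]
6: R B1 -> L1 miss  d=-]
7: W B4 -> L0 miss wb->B2  d=D]
8: R B1 -> L1 hit  d=-]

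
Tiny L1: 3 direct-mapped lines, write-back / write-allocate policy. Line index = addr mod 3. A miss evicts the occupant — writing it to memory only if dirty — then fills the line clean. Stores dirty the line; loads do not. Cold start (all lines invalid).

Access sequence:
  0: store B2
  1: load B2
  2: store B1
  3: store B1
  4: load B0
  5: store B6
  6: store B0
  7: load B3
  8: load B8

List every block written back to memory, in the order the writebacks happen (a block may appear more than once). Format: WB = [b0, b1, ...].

0: W B2 -> L2 miss  d=D]
1: R B2 -> L2 hit  d=D]
2: W B1 -> L1 miss  d=D]
3: W B1 -> L1 hit  d=D]
4: R B0 -> L0 miss  d=-]
5: W B6 -> L0 miss  d=D]
6: W B0 -> L0 miss wb->B6  d=D]
7: R B3 -> L0 miss wb->B0  d=-]
8: R B8 -> L2 miss wb->B2  d=-]

WB = [6, 0, 2]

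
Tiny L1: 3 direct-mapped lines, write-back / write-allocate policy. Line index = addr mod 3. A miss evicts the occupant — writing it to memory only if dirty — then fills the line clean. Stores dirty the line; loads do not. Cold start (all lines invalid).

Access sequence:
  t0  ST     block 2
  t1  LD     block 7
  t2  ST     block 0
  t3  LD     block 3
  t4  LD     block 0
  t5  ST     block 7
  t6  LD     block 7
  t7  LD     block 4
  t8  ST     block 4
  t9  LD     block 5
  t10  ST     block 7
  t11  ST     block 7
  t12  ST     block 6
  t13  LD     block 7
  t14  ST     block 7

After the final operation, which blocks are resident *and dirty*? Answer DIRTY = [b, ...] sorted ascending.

DIRTY = [6, 7]

0: W B2 -> L2 miss  d=D]
1: R B7 -> L1 miss  d=-]
2: W B0 -> L0 miss  d=D]
3: R B3 -> L0 miss wb->B0  d=-]
4: R B0 -> L0 miss  d=-]
5: W B7 -> L1 hit  d=D]
6: R B7 -> L1 hit  d=D]
7: R B4 -> L1 miss wb->B7  d=-]
8: W B4 -> L1 hit  d=D]
9: R B5 -> L2 miss wb->B2  d=-]
10: W B7 -> L1 miss wb->B4  d=D]
11: W B7 -> L1 hit  d=D]
12: W B6 -> L0 miss  d=D]
13: R B7 -> L1 hit  d=D]
14: W B7 -> L1 hit  d=D]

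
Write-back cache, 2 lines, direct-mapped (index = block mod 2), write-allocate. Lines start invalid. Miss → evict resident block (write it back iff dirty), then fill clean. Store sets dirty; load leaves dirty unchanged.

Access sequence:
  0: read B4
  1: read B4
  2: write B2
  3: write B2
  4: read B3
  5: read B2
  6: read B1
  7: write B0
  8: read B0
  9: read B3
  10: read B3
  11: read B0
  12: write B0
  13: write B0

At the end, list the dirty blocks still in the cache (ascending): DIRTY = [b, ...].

DIRTY = [0]

0: R B4 → L0 miss [-]
1: R B4 → L0 hit [-]
2: W B2 → L0 miss [D]
3: W B2 → L0 hit [D]
4: R B3 → L1 miss [-]
5: R B2 → L0 hit [D]
6: R B1 → L1 miss [-]
7: W B0 → L0 miss wb→B2 [D]
8: R B0 → L0 hit [D]
9: R B3 → L1 miss [-]
10: R B3 → L1 hit [-]
11: R B0 → L0 hit [D]
12: W B0 → L0 hit [D]
13: W B0 → L0 hit [D]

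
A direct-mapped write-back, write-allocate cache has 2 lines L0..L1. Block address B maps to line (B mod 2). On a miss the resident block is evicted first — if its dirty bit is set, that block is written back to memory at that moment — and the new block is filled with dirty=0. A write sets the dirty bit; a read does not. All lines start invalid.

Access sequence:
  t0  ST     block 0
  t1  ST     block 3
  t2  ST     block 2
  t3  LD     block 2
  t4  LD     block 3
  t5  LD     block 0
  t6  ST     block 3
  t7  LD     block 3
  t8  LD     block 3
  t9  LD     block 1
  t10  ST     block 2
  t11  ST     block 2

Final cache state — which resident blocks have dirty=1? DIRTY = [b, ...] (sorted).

0: W B0 -> L0 miss  d=D]
1: W B3 -> L1 miss  d=D]
2: W B2 -> L0 miss wb->B0  d=D]
3: R B2 -> L0 hit  d=D]
4: R B3 -> L1 hit  d=D]
5: R B0 -> L0 miss wb->B2  d=-]
6: W B3 -> L1 hit  d=D]
7: R B3 -> L1 hit  d=D]
8: R B3 -> L1 hit  d=D]
9: R B1 -> L1 miss wb->B3  d=-]
10: W B2 -> L0 miss  d=D]
11: W B2 -> L0 hit  d=D]

DIRTY = [2]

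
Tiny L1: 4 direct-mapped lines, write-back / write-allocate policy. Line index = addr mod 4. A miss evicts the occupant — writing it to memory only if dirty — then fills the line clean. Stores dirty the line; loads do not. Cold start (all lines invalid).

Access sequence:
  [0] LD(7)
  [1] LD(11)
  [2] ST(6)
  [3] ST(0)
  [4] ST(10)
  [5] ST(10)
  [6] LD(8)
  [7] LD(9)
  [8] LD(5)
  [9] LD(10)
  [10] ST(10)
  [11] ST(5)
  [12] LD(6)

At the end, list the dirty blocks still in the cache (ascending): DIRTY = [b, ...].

DIRTY = [5]

0: R B7 -> L3 miss  d=-]
1: R B11 -> L3 miss  d=-]
2: W B6 -> L2 miss  d=D]
3: W B0 -> L0 miss  d=D]
4: W B10 -> L2 miss wb->B6  d=D]
5: W B10 -> L2 hit  d=D]
6: R B8 -> L0 miss wb->B0  d=-]
7: R B9 -> L1 miss  d=-]
8: R B5 -> L1 miss  d=-]
9: R B10 -> L2 hit  d=D]
10: W B10 -> L2 hit  d=D]
11: W B5 -> L1 hit  d=D]
12: R B6 -> L2 miss wb->B10  d=-]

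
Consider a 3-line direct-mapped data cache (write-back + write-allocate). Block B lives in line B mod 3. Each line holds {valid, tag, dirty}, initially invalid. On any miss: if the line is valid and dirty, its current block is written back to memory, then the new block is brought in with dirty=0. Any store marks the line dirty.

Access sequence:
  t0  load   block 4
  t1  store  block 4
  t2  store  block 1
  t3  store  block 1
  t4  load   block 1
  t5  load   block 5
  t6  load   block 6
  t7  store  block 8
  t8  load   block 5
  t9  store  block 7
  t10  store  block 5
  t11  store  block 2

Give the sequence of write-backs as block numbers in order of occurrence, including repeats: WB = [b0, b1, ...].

0: R B4 -> L1 miss  d=-]
1: W B4 -> L1 hit  d=D]
2: W B1 -> L1 miss wb->B4  d=D]
3: W B1 -> L1 hit  d=D]
4: R B1 -> L1 hit  d=D]
5: R B5 -> L2 miss  d=-]
6: R B6 -> L0 miss  d=-]
7: W B8 -> L2 miss  d=D]
8: R B5 -> L2 miss wb->B8  d=-]
9: W B7 -> L1 miss wb->B1  d=D]
10: W B5 -> L2 hit  d=D]
11: W B2 -> L2 miss wb->B5  d=D]

WB = [4, 8, 1, 5]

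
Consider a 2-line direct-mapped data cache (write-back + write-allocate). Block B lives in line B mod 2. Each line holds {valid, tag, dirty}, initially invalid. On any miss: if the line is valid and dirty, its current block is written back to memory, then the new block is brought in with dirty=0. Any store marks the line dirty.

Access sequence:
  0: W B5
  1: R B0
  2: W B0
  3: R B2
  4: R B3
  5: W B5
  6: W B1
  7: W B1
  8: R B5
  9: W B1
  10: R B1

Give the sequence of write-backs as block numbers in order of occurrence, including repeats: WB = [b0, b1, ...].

  0 | W B5 → L1 miss [D]
  1 | R B0 → L0 miss [-]
  2 | W B0 → L0 hit [D]
  3 | R B2 → L0 miss wb→B0 [-]
  4 | R B3 → L1 miss wb→B5 [-]
  5 | W B5 → L1 miss [D]
  6 | W B1 → L1 miss wb→B5 [D]
  7 | W B1 → L1 hit [D]
  8 | R B5 → L1 miss wb→B1 [-]
  9 | W B1 → L1 miss [D]
  10 | R B1 → L1 hit [D]

WB = [0, 5, 5, 1]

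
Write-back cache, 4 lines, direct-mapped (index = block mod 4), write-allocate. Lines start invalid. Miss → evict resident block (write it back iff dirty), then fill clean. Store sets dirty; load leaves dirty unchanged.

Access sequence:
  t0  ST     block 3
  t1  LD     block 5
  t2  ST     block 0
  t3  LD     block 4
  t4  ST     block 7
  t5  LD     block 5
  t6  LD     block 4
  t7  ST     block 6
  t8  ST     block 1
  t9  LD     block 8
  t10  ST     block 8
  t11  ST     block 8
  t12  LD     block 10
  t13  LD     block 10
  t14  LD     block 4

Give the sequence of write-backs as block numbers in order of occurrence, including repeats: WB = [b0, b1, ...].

0: W B3 → L3 miss [D]
1: R B5 → L1 miss [-]
2: W B0 → L0 miss [D]
3: R B4 → L0 miss wb→B0 [-]
4: W B7 → L3 miss wb→B3 [D]
5: R B5 → L1 hit [-]
6: R B4 → L0 hit [-]
7: W B6 → L2 miss [D]
8: W B1 → L1 miss [D]
9: R B8 → L0 miss [-]
10: W B8 → L0 hit [D]
11: W B8 → L0 hit [D]
12: R B10 → L2 miss wb→B6 [-]
13: R B10 → L2 hit [-]
14: R B4 → L0 miss wb→B8 [-]

WB = [0, 3, 6, 8]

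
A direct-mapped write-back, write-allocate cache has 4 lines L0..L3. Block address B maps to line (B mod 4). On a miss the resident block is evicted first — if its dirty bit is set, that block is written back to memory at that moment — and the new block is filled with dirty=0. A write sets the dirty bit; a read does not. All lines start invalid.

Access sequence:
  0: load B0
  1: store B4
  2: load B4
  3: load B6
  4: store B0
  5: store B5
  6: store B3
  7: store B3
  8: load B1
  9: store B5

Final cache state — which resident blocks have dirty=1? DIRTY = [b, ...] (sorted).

DIRTY = [0, 3, 5]

  0 | R B0 → L0 miss [-]
  1 | W B4 → L0 miss [D]
  2 | R B4 → L0 hit [D]
  3 | R B6 → L2 miss [-]
  4 | W B0 → L0 miss wb→B4 [D]
  5 | W B5 → L1 miss [D]
  6 | W B3 → L3 miss [D]
  7 | W B3 → L3 hit [D]
  8 | R B1 → L1 miss wb→B5 [-]
  9 | W B5 → L1 miss [D]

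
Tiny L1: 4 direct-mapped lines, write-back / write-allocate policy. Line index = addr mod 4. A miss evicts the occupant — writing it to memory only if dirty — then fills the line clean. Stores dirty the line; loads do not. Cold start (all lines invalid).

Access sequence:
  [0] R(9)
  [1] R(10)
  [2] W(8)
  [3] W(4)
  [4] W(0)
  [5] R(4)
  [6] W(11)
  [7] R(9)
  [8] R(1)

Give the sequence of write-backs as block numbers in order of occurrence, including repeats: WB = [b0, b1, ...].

WB = [8, 4, 0]

0: R B9 → L1 miss [-]
1: R B10 → L2 miss [-]
2: W B8 → L0 miss [D]
3: W B4 → L0 miss wb→B8 [D]
4: W B0 → L0 miss wb→B4 [D]
5: R B4 → L0 miss wb→B0 [-]
6: W B11 → L3 miss [D]
7: R B9 → L1 hit [-]
8: R B1 → L1 miss [-]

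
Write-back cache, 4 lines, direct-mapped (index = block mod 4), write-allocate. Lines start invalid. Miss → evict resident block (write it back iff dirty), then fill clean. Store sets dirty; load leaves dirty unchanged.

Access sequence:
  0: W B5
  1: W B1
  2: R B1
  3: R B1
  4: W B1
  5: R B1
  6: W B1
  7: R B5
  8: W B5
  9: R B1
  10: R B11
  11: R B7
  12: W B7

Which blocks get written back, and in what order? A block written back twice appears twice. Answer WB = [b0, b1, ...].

  0 | W B5 → L1 miss [D]
  1 | W B1 → L1 miss wb→B5 [D]
  2 | R B1 → L1 hit [D]
  3 | R B1 → L1 hit [D]
  4 | W B1 → L1 hit [D]
  5 | R B1 → L1 hit [D]
  6 | W B1 → L1 hit [D]
  7 | R B5 → L1 miss wb→B1 [-]
  8 | W B5 → L1 hit [D]
  9 | R B1 → L1 miss wb→B5 [-]
  10 | R B11 → L3 miss [-]
  11 | R B7 → L3 miss [-]
  12 | W B7 → L3 hit [D]

WB = [5, 1, 5]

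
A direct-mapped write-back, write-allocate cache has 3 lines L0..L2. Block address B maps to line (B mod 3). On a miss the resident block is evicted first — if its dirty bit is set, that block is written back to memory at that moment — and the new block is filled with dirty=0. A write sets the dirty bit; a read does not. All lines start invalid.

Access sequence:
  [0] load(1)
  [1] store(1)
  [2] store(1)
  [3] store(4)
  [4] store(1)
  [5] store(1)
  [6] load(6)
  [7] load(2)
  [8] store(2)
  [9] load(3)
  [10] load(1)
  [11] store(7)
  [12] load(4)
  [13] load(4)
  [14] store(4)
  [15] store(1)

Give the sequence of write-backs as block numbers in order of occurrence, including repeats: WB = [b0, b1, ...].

WB = [1, 4, 1, 7, 4]

0: R B1 -> L1 miss  d=-]
1: W B1 -> L1 hit  d=D]
2: W B1 -> L1 hit  d=D]
3: W B4 -> L1 miss wb->B1  d=D]
4: W B1 -> L1 miss wb->B4  d=D]
5: W B1 -> L1 hit  d=D]
6: R B6 -> L0 miss  d=-]
7: R B2 -> L2 miss  d=-]
8: W B2 -> L2 hit  d=D]
9: R B3 -> L0 miss  d=-]
10: R B1 -> L1 hit  d=D]
11: W B7 -> L1 miss wb->B1  d=D]
12: R B4 -> L1 miss wb->B7  d=-]
13: R B4 -> L1 hit  d=-]
14: W B4 -> L1 hit  d=D]
15: W B1 -> L1 miss wb->B4  d=D]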